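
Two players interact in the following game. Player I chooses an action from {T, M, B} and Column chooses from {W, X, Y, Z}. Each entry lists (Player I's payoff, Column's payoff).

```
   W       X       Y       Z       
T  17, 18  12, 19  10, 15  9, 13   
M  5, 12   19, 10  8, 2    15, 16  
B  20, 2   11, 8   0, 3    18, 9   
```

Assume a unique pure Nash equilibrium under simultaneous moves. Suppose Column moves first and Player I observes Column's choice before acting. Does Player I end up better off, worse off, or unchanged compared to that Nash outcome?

worse off

Backward induction with Column moving first.
- W → Player I plays B (best of 17, 5, 20); Column gets 2.
- X → Player I plays M (best of 12, 19, 11); Column gets 10.
- Y → Player I plays T (best of 10, 8, 0); Column gets 15.
- Z → Player I plays B (best of 9, 15, 18); Column gets 9.
Among 2, 10, 15, 9, the best is 15 at Y. Subgame-perfect outcome: (T, Y) with payoffs (10, 15).
Now find the simultaneous Nash equilibrium.
Player I's best replies: W→B; X→M; Y→T; Z→B.
Column's best replies: T→X; M→Z; B→Z.
The unique mutual best reply is (B, Z), giving (18, 9).
Player I earns 10 sequentially versus 18 at the Nash outcome: worse off.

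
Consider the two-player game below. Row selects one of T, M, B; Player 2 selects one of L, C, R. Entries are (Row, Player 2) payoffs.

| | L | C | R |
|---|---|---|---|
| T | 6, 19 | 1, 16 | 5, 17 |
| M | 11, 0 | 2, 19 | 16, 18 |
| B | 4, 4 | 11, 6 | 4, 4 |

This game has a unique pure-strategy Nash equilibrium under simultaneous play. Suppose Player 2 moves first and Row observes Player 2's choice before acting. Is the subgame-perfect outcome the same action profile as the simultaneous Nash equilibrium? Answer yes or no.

Work backward from Row's decision.
- L: BR = M, leader payoff 0.
- C: BR = B, leader payoff 6.
- R: BR = M, leader payoff 18.
Among 0, 6, 18, the best is 18 at R. Subgame-perfect outcome: (M, R) with payoffs (16, 18).
Under simultaneous play:
Row's best replies: L→M; C→B; R→M.
Player 2's best replies: T→L; M→C; B→C.
The unique mutual best reply is (B, C), giving (11, 6).
Sequential outcome (M, R) differs from the Nash profile (B, C).

no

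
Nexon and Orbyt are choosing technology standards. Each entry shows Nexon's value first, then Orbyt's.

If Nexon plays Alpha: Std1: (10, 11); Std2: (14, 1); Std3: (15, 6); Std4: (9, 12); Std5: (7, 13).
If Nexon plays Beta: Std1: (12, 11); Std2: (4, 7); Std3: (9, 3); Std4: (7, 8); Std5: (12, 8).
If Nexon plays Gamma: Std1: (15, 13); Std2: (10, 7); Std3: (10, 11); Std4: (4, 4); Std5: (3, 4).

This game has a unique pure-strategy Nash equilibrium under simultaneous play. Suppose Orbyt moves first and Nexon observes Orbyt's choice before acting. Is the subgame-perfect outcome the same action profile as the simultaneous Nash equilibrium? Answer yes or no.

yes

Solve by backward induction (Orbyt leads).
- Std1 → Nexon plays Gamma (best of 10, 12, 15); Orbyt gets 13.
- Std2 → Nexon plays Alpha (best of 14, 4, 10); Orbyt gets 1.
- Std3 → Nexon plays Alpha (best of 15, 9, 10); Orbyt gets 6.
- Std4 → Nexon plays Alpha (best of 9, 7, 4); Orbyt gets 12.
- Std5 → Nexon plays Beta (best of 7, 12, 3); Orbyt gets 8.
Maximizing over 13, 1, 6, 12, 8, Orbyt chooses Std1. Subgame-perfect outcome: (Gamma, Std1) with payoffs (15, 13).
For the simultaneous game, intersect best replies.
Nexon's best replies: Std1→Gamma; Std2→Alpha; Std3→Alpha; Std4→Alpha; Std5→Beta.
Orbyt's best replies: Alpha→Std5; Beta→Std1; Gamma→Std1.
Only (Gamma, Std1) has each player best-responding; Nash payoffs (15, 13).
Sequential outcome (Gamma, Std1) coincides with the Nash profile (Gamma, Std1).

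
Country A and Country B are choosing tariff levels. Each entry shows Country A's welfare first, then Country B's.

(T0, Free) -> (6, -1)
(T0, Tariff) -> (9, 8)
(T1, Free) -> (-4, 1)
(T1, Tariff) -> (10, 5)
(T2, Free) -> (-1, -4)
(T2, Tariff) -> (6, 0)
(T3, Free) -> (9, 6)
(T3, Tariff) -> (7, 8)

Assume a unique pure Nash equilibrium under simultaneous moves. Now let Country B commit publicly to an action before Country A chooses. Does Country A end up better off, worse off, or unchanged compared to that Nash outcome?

worse off

Backward induction with Country B moving first.
- Free: BR = T3, leader payoff 6.
- Tariff: BR = T1, leader payoff 5.
Maximizing over 6, 5, Country B chooses Free. Subgame-perfect outcome: (T3, Free) with payoffs (9, 6).
Now find the simultaneous Nash equilibrium.
Country A's best replies: Free→T3; Tariff→T1.
Country B's best replies: T0→Tariff; T1→Tariff; T2→Tariff; T3→Tariff.
The unique mutual best reply is (T1, Tariff), giving (10, 5).
Country A earns 9 sequentially versus 10 at the Nash outcome: worse off.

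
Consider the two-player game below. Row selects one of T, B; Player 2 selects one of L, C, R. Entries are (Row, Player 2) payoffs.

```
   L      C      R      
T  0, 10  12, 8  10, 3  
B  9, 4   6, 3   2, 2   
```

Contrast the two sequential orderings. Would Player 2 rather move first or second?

first

If Row leads: Player 2's best replies are T→L, B→L; Row's induced payoffs 0, 9; outcome (B, L), payoffs (9, 4).
If Player 2 leads: Row's best replies are L→B, C→T, R→T; Player 2's induced payoffs 4, 8, 3; outcome (T, C), payoffs (12, 8).
Player 2 gets 8 moving first and 4 moving second, so Player 2 prefers to move first.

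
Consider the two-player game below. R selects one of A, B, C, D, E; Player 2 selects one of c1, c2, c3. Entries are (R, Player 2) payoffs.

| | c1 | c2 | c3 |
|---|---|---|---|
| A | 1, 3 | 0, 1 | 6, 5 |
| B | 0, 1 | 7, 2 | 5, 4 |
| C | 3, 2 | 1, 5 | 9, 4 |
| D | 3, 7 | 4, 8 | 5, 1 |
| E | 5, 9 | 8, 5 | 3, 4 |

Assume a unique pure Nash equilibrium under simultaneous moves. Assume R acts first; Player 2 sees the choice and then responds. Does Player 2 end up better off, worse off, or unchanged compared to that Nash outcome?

Work backward from Player 2's decision.
- A → Player 2 plays c3 (best of 3, 1, 5); R gets 6.
- B → Player 2 plays c3 (best of 1, 2, 4); R gets 5.
- C → Player 2 plays c2 (best of 2, 5, 4); R gets 1.
- D → Player 2 plays c2 (best of 7, 8, 1); R gets 4.
- E → Player 2 plays c1 (best of 9, 5, 4); R gets 5.
Maximizing over 6, 5, 1, 4, 5, R chooses A. Subgame-perfect outcome: (A, c3) with payoffs (6, 5).
Under simultaneous play:
R's best replies: c1→E; c2→E; c3→C.
Player 2's best replies: A→c3; B→c3; C→c2; D→c2; E→c1.
Only (E, c1) has each player best-responding; Nash payoffs (5, 9).
Player 2 earns 5 sequentially versus 9 at the Nash outcome: worse off.

worse off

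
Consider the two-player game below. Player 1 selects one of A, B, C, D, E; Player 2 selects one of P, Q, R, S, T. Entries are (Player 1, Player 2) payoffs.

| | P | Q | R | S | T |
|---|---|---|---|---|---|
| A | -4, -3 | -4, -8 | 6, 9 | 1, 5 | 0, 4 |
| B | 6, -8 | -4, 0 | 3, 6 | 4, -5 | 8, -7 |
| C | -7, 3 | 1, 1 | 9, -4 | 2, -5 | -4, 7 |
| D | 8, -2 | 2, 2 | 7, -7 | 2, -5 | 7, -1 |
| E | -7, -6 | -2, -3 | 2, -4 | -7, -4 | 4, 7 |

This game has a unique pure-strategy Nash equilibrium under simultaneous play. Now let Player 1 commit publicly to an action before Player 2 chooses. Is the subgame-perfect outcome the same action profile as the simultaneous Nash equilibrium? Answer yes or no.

Backward induction with Player 1 moving first.
- A → Player 2 plays R (best of -3, -8, 9, 5, 4); Player 1 gets 6.
- B → Player 2 plays R (best of -8, 0, 6, -5, -7); Player 1 gets 3.
- C → Player 2 plays T (best of 3, 1, -4, -5, 7); Player 1 gets -4.
- D → Player 2 plays Q (best of -2, 2, -7, -5, -1); Player 1 gets 2.
- E → Player 2 plays T (best of -6, -3, -4, -4, 7); Player 1 gets 4.
Among 6, 3, -4, 2, 4, the best is 6 at A. Subgame-perfect outcome: (A, R) with payoffs (6, 9).
Under simultaneous play:
Player 1's best replies: P→D; Q→D; R→C; S→B; T→B.
Player 2's best replies: A→R; B→R; C→T; D→Q; E→T.
The unique mutual best reply is (D, Q), giving (2, 2).
Sequential outcome (A, R) differs from the Nash profile (D, Q).

no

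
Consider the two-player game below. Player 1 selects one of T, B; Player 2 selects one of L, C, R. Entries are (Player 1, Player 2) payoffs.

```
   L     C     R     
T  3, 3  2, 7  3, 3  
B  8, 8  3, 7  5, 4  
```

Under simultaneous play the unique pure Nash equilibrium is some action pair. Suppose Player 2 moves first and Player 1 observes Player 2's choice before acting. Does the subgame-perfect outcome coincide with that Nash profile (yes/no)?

yes

Player 1 best-responds to each possible Player 2 move:
- L: Player 1 compares 3, 8 and picks B; Player 2 would get 8.
- C: Player 1 compares 2, 3 and picks B; Player 2 would get 7.
- R: Player 1 compares 3, 5 and picks B; Player 2 would get 4.
Player 2's induced payoffs are 8, 7, 4, so Player 2 commits to L. Subgame-perfect outcome: (B, L) with payoffs (8, 8).
Under simultaneous play:
Player 1's best replies: L→B; C→B; R→B.
Player 2's best replies: T→C; B→L.
The unique mutual best reply is (B, L), giving (8, 8).
Sequential outcome (B, L) coincides with the Nash profile (B, L).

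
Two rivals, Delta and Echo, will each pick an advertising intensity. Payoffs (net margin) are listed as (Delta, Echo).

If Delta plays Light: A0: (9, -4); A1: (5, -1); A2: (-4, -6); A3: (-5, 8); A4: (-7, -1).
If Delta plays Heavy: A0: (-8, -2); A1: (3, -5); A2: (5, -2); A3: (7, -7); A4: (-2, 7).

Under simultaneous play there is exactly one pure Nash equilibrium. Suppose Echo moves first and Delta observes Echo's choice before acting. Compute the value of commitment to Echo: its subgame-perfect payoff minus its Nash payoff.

Solve by backward induction (Echo leads).
- A0 → Delta plays Light (best of 9, -8); Echo gets -4.
- A1 → Delta plays Light (best of 5, 3); Echo gets -1.
- A2 → Delta plays Heavy (best of -4, 5); Echo gets -2.
- A3 → Delta plays Heavy (best of -5, 7); Echo gets -7.
- A4 → Delta plays Heavy (best of -7, -2); Echo gets 7.
Echo's induced payoffs are -4, -1, -2, -7, 7, so Echo commits to A4. Subgame-perfect outcome: (Heavy, A4) with payoffs (-2, 7).
Now find the simultaneous Nash equilibrium.
Delta's best replies: A0→Light; A1→Light; A2→Heavy; A3→Heavy; A4→Heavy.
Echo's best replies: Light→A3; Heavy→A4.
Only (Heavy, A4) has each player best-responding; Nash payoffs (-2, 7).
Echo's commitment gain: 7 − 7 = 0.

0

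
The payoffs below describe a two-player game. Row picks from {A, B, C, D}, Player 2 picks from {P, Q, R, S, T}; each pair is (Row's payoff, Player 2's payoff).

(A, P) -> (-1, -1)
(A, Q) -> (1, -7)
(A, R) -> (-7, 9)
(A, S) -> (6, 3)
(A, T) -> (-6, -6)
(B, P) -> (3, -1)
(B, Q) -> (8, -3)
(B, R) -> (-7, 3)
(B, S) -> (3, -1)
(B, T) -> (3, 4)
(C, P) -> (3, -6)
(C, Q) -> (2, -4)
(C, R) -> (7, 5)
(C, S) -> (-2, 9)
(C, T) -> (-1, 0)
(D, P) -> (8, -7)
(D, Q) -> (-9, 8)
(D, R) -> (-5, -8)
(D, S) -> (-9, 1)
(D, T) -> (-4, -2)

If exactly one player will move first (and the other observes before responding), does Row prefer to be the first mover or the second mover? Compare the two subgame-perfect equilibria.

If Row leads: Player 2's best replies are A→R, B→T, C→S, D→Q; Row's induced payoffs -7, 3, -2, -9; outcome (B, T), payoffs (3, 4).
If Player 2 leads: Row's best replies are P→D, Q→B, R→C, S→A, T→B; Player 2's induced payoffs -7, -3, 5, 3, 4; outcome (C, R), payoffs (7, 5).
Row gets 3 moving first and 7 moving second, so Row prefers to move second.

second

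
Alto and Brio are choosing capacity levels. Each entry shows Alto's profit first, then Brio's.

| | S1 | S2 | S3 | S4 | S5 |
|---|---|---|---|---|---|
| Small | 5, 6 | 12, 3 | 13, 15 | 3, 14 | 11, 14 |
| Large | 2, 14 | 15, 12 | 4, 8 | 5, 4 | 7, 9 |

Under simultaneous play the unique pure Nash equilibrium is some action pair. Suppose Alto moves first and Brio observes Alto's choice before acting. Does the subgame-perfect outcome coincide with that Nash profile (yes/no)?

yes

Backward induction with Alto moving first.
- Small: Brio compares 6, 3, 15, 14, 14 and picks S3; Alto would get 13.
- Large: Brio compares 14, 12, 8, 4, 9 and picks S1; Alto would get 2.
Maximizing over 13, 2, Alto chooses Small. Subgame-perfect outcome: (Small, S3) with payoffs (13, 15).
Under simultaneous play:
Alto's best replies: S1→Small; S2→Large; S3→Small; S4→Large; S5→Small.
Brio's best replies: Small→S3; Large→S1.
Only (Small, S3) has each player best-responding; Nash payoffs (13, 15).
Sequential outcome (Small, S3) coincides with the Nash profile (Small, S3).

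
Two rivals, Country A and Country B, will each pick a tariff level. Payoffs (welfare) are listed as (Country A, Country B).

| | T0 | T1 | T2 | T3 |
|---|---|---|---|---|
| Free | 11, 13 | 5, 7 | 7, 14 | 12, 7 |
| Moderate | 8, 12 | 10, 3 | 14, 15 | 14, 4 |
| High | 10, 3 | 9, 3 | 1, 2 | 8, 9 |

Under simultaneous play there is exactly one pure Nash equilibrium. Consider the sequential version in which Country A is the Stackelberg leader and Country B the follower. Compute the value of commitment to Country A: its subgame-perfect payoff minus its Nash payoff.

0

Work backward from Country B's decision.
- Free: BR = T2, leader payoff 7.
- Moderate: BR = T2, leader payoff 14.
- High: BR = T3, leader payoff 8.
Among 7, 14, 8, the best is 14 at Moderate. Subgame-perfect outcome: (Moderate, T2) with payoffs (14, 15).
Under simultaneous play:
Country A's best replies: T0→Free; T1→Moderate; T2→Moderate; T3→Moderate.
Country B's best replies: Free→T2; Moderate→T2; High→T3.
The unique mutual best reply is (Moderate, T2), giving (14, 15).
Country A's commitment gain: 14 − 14 = 0.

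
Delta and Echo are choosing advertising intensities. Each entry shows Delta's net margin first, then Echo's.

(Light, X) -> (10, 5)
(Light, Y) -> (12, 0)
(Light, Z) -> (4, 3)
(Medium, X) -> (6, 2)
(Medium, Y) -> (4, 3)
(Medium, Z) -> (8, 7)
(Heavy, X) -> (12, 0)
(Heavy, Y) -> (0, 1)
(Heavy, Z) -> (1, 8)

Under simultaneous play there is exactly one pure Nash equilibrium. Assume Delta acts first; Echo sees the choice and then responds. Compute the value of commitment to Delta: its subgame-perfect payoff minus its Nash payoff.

2

Backward induction with Delta moving first.
- Light: Echo compares 5, 0, 3 and picks X; Delta would get 10.
- Medium: Echo compares 2, 3, 7 and picks Z; Delta would get 8.
- Heavy: Echo compares 0, 1, 8 and picks Z; Delta would get 1.
Among 10, 8, 1, the best is 10 at Light. Subgame-perfect outcome: (Light, X) with payoffs (10, 5).
Under simultaneous play:
Delta's best replies: X→Heavy; Y→Light; Z→Medium.
Echo's best replies: Light→X; Medium→Z; Heavy→Z.
The unique mutual best reply is (Medium, Z), giving (8, 7).
Delta's commitment gain: 10 − 8 = 2.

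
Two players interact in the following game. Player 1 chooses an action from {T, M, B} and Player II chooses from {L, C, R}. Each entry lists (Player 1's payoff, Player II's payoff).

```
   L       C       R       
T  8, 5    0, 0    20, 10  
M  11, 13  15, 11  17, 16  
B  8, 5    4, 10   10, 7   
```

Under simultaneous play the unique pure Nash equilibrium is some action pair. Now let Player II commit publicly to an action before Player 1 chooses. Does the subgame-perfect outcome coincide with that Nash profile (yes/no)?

Work backward from Player 1's decision.
- L → Player 1 plays M (best of 8, 11, 8); Player II gets 13.
- C → Player 1 plays M (best of 0, 15, 4); Player II gets 11.
- R → Player 1 plays T (best of 20, 17, 10); Player II gets 10.
Player II's induced payoffs are 13, 11, 10, so Player II commits to L. Subgame-perfect outcome: (M, L) with payoffs (11, 13).
Under simultaneous play:
Player 1's best replies: L→M; C→M; R→T.
Player II's best replies: T→R; M→R; B→C.
The unique mutual best reply is (T, R), giving (20, 10).
Sequential outcome (M, L) differs from the Nash profile (T, R).

no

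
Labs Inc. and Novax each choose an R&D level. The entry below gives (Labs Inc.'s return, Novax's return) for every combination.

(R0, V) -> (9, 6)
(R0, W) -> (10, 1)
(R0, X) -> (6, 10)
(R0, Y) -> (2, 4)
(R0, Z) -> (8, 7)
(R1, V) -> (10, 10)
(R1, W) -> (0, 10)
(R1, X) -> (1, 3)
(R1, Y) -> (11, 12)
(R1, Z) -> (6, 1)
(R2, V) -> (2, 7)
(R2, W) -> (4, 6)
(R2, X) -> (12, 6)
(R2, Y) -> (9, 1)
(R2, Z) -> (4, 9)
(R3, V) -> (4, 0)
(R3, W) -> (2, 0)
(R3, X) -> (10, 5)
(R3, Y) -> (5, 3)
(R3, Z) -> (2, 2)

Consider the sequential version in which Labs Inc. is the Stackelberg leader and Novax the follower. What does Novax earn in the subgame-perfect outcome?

Solve by backward induction (Labs Inc. leads).
- R0 → Novax plays X (best of 6, 1, 10, 4, 7); Labs Inc. gets 6.
- R1 → Novax plays Y (best of 10, 10, 3, 12, 1); Labs Inc. gets 11.
- R2 → Novax plays Z (best of 7, 6, 6, 1, 9); Labs Inc. gets 4.
- R3 → Novax plays X (best of 0, 0, 5, 3, 2); Labs Inc. gets 10.
Maximizing over 6, 11, 4, 10, Labs Inc. chooses R1. Subgame-perfect outcome: (R1, Y) with payoffs (11, 12).

12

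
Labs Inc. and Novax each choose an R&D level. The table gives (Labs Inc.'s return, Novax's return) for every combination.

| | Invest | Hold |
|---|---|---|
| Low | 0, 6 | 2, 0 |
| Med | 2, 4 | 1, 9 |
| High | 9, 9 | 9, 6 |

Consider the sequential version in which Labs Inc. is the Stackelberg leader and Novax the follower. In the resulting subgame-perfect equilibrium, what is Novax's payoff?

9

Work backward from Novax's decision.
- Low: BR = Invest, leader payoff 0.
- Med: BR = Hold, leader payoff 1.
- High: BR = Invest, leader payoff 9.
Among 0, 1, 9, the best is 9 at High. Subgame-perfect outcome: (High, Invest) with payoffs (9, 9).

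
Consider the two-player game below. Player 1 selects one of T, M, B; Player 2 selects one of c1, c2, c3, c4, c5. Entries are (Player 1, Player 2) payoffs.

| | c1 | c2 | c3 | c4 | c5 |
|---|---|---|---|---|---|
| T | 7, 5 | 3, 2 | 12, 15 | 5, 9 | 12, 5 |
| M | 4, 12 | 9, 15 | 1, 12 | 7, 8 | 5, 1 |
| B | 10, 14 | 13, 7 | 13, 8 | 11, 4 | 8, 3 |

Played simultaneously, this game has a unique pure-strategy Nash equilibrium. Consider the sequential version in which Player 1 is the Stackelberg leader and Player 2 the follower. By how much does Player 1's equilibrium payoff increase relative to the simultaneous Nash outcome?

Backward induction with Player 1 moving first.
- T: BR = c3, leader payoff 12.
- M: BR = c2, leader payoff 9.
- B: BR = c1, leader payoff 10.
Maximizing over 12, 9, 10, Player 1 chooses T. Subgame-perfect outcome: (T, c3) with payoffs (12, 15).
Under simultaneous play:
Player 1's best replies: c1→B; c2→B; c3→B; c4→B; c5→T.
Player 2's best replies: T→c3; M→c2; B→c1.
Only (B, c1) has each player best-responding; Nash payoffs (10, 14).
Player 1's commitment gain: 12 − 10 = 2.

2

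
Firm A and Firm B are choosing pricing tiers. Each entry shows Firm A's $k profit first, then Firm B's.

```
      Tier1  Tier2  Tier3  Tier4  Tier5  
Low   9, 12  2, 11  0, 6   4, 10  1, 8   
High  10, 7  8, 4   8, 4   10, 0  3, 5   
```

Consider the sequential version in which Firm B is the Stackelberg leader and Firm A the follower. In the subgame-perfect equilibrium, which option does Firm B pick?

Backward induction with Firm B moving first.
- Tier1 → Firm A plays High (best of 9, 10); Firm B gets 7.
- Tier2 → Firm A plays High (best of 2, 8); Firm B gets 4.
- Tier3 → Firm A plays High (best of 0, 8); Firm B gets 4.
- Tier4 → Firm A plays High (best of 4, 10); Firm B gets 0.
- Tier5 → Firm A plays High (best of 1, 3); Firm B gets 5.
Among 7, 4, 4, 0, 5, the best is 7 at Tier1. Subgame-perfect outcome: (High, Tier1) with payoffs (10, 7).

Tier1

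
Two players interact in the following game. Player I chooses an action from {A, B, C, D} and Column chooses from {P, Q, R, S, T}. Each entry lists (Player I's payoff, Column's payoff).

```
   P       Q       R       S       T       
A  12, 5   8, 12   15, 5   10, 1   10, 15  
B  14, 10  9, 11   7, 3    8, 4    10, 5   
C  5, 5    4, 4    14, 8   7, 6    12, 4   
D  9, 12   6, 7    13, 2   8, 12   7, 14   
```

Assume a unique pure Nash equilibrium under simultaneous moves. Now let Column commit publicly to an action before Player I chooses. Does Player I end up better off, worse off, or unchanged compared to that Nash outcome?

Player I best-responds to each possible Column move:
- P: Player I compares 12, 14, 5, 9 and picks B; Column would get 10.
- Q: Player I compares 8, 9, 4, 6 and picks B; Column would get 11.
- R: Player I compares 15, 7, 14, 13 and picks A; Column would get 5.
- S: Player I compares 10, 8, 7, 8 and picks A; Column would get 1.
- T: Player I compares 10, 10, 12, 7 and picks C; Column would get 4.
Column's induced payoffs are 10, 11, 5, 1, 4, so Column commits to Q. Subgame-perfect outcome: (B, Q) with payoffs (9, 11).
For the simultaneous game, intersect best replies.
Player I's best replies: P→B; Q→B; R→A; S→A; T→C.
Column's best replies: A→T; B→Q; C→R; D→T.
Only (B, Q) has each player best-responding; Nash payoffs (9, 11).
Player I earns 9 sequentially versus 9 at the Nash outcome: unchanged.

unchanged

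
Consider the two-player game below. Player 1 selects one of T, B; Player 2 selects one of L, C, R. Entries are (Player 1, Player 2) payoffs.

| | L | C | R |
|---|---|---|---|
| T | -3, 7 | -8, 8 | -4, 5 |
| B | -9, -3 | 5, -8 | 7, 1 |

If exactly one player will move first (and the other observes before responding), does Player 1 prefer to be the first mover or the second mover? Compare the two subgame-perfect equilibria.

If Player 1 leads: Player 2's best replies are T→C, B→R; Player 1's induced payoffs -8, 7; outcome (B, R), payoffs (7, 1).
If Player 2 leads: Player 1's best replies are L→T, C→B, R→B; Player 2's induced payoffs 7, -8, 1; outcome (T, L), payoffs (-3, 7).
Player 1 gets 7 moving first and -3 moving second, so Player 1 prefers to move first.

first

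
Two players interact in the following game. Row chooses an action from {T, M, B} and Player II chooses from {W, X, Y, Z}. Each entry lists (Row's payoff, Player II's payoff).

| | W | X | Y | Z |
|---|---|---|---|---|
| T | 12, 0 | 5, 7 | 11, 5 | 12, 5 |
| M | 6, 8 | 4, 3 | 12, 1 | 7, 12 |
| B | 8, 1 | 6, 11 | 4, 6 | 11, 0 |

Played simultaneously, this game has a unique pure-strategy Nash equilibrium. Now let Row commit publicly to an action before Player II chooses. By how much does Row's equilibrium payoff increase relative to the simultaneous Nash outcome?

Player II best-responds to each possible Row move:
- T: Player II compares 0, 7, 5, 5 and picks X; Row would get 5.
- M: Player II compares 8, 3, 1, 12 and picks Z; Row would get 7.
- B: Player II compares 1, 11, 6, 0 and picks X; Row would get 6.
Among 5, 7, 6, the best is 7 at M. Subgame-perfect outcome: (M, Z) with payoffs (7, 12).
Now find the simultaneous Nash equilibrium.
Row's best replies: W→T; X→B; Y→M; Z→T.
Player II's best replies: T→X; M→Z; B→X.
The unique mutual best reply is (B, X), giving (6, 11).
Row's commitment gain: 7 − 6 = 1.

1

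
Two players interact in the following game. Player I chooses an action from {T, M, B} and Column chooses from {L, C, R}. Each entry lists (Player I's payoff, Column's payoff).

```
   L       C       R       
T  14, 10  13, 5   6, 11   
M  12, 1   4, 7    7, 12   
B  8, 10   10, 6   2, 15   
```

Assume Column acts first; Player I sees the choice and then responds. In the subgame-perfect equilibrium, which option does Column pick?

R

Backward induction with Column moving first.
- L → Player I plays T (best of 14, 12, 8); Column gets 10.
- C → Player I plays T (best of 13, 4, 10); Column gets 5.
- R → Player I plays M (best of 6, 7, 2); Column gets 12.
Maximizing over 10, 5, 12, Column chooses R. Subgame-perfect outcome: (M, R) with payoffs (7, 12).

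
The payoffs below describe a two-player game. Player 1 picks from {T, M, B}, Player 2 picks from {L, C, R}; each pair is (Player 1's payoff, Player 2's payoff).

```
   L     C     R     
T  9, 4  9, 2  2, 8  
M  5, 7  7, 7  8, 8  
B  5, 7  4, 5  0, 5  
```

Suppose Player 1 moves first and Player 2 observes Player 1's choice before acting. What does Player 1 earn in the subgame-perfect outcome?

Backward induction with Player 1 moving first.
- T → Player 2 plays R (best of 4, 2, 8); Player 1 gets 2.
- M → Player 2 plays R (best of 7, 7, 8); Player 1 gets 8.
- B → Player 2 plays L (best of 7, 5, 5); Player 1 gets 5.
Player 1's induced payoffs are 2, 8, 5, so Player 1 commits to M. Subgame-perfect outcome: (M, R) with payoffs (8, 8).

8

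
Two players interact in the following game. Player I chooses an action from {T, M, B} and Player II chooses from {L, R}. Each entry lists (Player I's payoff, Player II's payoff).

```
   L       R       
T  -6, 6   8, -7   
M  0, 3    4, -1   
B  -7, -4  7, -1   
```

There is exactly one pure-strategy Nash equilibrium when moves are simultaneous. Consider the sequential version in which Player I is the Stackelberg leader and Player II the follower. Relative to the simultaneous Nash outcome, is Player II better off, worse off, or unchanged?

worse off

Solve by backward induction (Player I leads).
- T → Player II plays L (best of 6, -7); Player I gets -6.
- M → Player II plays L (best of 3, -1); Player I gets 0.
- B → Player II plays R (best of -4, -1); Player I gets 7.
Among -6, 0, 7, the best is 7 at B. Subgame-perfect outcome: (B, R) with payoffs (7, -1).
Now find the simultaneous Nash equilibrium.
Player I's best replies: L→M; R→T.
Player II's best replies: T→L; M→L; B→R.
Only (M, L) has each player best-responding; Nash payoffs (0, 3).
Player II earns -1 sequentially versus 3 at the Nash outcome: worse off.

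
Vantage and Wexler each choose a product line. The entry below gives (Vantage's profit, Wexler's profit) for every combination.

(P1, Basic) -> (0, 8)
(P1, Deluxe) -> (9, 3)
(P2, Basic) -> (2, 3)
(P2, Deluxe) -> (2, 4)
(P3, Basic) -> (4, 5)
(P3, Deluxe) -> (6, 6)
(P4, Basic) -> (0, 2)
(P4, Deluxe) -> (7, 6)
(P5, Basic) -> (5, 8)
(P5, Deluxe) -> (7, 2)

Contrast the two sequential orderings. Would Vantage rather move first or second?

first

If Vantage leads: Wexler's best replies are P1→Basic, P2→Deluxe, P3→Deluxe, P4→Deluxe, P5→Basic; Vantage's induced payoffs 0, 2, 6, 7, 5; outcome (P4, Deluxe), payoffs (7, 6).
If Wexler leads: Vantage's best replies are Basic→P5, Deluxe→P1; Wexler's induced payoffs 8, 3; outcome (P5, Basic), payoffs (5, 8).
Vantage gets 7 moving first and 5 moving second, so Vantage prefers to move first.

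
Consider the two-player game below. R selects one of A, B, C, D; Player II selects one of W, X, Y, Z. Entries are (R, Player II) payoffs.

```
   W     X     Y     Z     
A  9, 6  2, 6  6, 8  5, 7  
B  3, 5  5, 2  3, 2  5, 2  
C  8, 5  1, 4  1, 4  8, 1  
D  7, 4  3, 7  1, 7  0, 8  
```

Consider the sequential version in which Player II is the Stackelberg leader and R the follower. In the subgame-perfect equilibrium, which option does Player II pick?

R best-responds to each possible Player II move:
- W: BR = A, leader payoff 6.
- X: BR = B, leader payoff 2.
- Y: BR = A, leader payoff 8.
- Z: BR = C, leader payoff 1.
Player II's induced payoffs are 6, 2, 8, 1, so Player II commits to Y. Subgame-perfect outcome: (A, Y) with payoffs (6, 8).

Y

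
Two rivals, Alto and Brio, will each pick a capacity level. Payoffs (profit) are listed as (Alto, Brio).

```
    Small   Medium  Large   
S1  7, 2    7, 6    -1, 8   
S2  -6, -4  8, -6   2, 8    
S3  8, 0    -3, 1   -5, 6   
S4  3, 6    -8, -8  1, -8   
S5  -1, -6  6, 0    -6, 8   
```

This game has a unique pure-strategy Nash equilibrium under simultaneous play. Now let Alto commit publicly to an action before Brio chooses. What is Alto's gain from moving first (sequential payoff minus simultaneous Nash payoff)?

Solve by backward induction (Alto leads).
- S1: Brio compares 2, 6, 8 and picks Large; Alto would get -1.
- S2: Brio compares -4, -6, 8 and picks Large; Alto would get 2.
- S3: Brio compares 0, 1, 6 and picks Large; Alto would get -5.
- S4: Brio compares 6, -8, -8 and picks Small; Alto would get 3.
- S5: Brio compares -6, 0, 8 and picks Large; Alto would get -6.
Among -1, 2, -5, 3, -6, the best is 3 at S4. Subgame-perfect outcome: (S4, Small) with payoffs (3, 6).
Under simultaneous play:
Alto's best replies: Small→S3; Medium→S2; Large→S2.
Brio's best replies: S1→Large; S2→Large; S3→Large; S4→Small; S5→Large.
The unique mutual best reply is (S2, Large), giving (2, 8).
Alto's commitment gain: 3 − 2 = 1.

1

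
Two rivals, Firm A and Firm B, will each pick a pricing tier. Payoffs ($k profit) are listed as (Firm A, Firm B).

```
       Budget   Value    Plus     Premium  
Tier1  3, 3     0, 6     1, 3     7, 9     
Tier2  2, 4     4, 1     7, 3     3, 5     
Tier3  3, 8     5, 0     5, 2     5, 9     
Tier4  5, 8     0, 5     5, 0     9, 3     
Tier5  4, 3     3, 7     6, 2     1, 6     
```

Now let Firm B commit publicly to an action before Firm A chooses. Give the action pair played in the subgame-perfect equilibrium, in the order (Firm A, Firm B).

Work backward from Firm A's decision.
- Budget: BR = Tier4, leader payoff 8.
- Value: BR = Tier3, leader payoff 0.
- Plus: BR = Tier2, leader payoff 3.
- Premium: BR = Tier4, leader payoff 3.
Firm B's induced payoffs are 8, 0, 3, 3, so Firm B commits to Budget. Subgame-perfect outcome: (Tier4, Budget) with payoffs (5, 8).

(Tier4, Budget)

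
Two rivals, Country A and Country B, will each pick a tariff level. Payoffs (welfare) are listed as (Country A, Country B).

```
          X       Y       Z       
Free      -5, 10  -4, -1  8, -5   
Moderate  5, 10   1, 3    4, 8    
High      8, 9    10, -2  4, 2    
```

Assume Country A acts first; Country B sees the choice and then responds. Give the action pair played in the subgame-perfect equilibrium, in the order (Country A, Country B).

(High, X)

Solve by backward induction (Country A leads).
- Free: BR = X, leader payoff -5.
- Moderate: BR = X, leader payoff 5.
- High: BR = X, leader payoff 8.
Maximizing over -5, 5, 8, Country A chooses High. Subgame-perfect outcome: (High, X) with payoffs (8, 9).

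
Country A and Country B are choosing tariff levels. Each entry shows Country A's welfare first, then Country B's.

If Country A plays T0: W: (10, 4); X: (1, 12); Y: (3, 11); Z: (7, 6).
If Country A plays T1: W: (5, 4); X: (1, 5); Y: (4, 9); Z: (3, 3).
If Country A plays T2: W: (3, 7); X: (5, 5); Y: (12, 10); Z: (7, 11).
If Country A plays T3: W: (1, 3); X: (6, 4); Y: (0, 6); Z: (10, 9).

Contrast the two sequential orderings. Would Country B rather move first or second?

If Country A leads: Country B's best replies are T0→X, T1→Y, T2→Z, T3→Z; Country A's induced payoffs 1, 4, 7, 10; outcome (T3, Z), payoffs (10, 9).
If Country B leads: Country A's best replies are W→T0, X→T3, Y→T2, Z→T3; Country B's induced payoffs 4, 4, 10, 9; outcome (T2, Y), payoffs (12, 10).
Country B gets 10 moving first and 9 moving second, so Country B prefers to move first.

first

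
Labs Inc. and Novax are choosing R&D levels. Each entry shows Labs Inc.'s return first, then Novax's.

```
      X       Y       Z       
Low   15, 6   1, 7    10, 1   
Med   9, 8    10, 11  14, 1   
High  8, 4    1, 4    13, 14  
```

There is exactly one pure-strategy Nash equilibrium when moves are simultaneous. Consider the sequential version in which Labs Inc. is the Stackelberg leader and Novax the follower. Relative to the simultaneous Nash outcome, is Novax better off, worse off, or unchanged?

better off

Work backward from Novax's decision.
- Low → Novax plays Y (best of 6, 7, 1); Labs Inc. gets 1.
- Med → Novax plays Y (best of 8, 11, 1); Labs Inc. gets 10.
- High → Novax plays Z (best of 4, 4, 14); Labs Inc. gets 13.
Maximizing over 1, 10, 13, Labs Inc. chooses High. Subgame-perfect outcome: (High, Z) with payoffs (13, 14).
For the simultaneous game, intersect best replies.
Labs Inc.'s best replies: X→Low; Y→Med; Z→Med.
Novax's best replies: Low→Y; Med→Y; High→Z.
Only (Med, Y) has each player best-responding; Nash payoffs (10, 11).
Novax earns 14 sequentially versus 11 at the Nash outcome: better off.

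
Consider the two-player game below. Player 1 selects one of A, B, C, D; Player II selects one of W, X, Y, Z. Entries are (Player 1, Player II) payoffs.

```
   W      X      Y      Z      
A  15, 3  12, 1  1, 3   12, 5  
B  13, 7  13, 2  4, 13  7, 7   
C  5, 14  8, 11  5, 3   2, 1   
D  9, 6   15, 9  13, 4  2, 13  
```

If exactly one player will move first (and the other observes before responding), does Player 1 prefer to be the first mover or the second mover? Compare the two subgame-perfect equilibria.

If Player 1 leads: Player II's best replies are A→Z, B→Y, C→W, D→Z; Player 1's induced payoffs 12, 4, 5, 2; outcome (A, Z), payoffs (12, 5).
If Player II leads: Player 1's best replies are W→A, X→D, Y→D, Z→A; Player II's induced payoffs 3, 9, 4, 5; outcome (D, X), payoffs (15, 9).
Player 1 gets 12 moving first and 15 moving second, so Player 1 prefers to move second.

second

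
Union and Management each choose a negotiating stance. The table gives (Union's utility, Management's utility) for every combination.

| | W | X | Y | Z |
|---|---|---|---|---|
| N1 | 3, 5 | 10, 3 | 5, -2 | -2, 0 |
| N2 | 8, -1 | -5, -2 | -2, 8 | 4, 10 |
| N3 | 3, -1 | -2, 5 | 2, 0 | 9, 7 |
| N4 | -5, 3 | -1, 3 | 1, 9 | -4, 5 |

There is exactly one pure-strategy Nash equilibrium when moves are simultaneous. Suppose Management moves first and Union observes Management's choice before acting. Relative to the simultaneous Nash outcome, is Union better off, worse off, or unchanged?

Union best-responds to each possible Management move:
- W: BR = N2, leader payoff -1.
- X: BR = N1, leader payoff 3.
- Y: BR = N1, leader payoff -2.
- Z: BR = N3, leader payoff 7.
Management's induced payoffs are -1, 3, -2, 7, so Management commits to Z. Subgame-perfect outcome: (N3, Z) with payoffs (9, 7).
Under simultaneous play:
Union's best replies: W→N2; X→N1; Y→N1; Z→N3.
Management's best replies: N1→W; N2→Z; N3→Z; N4→Y.
The unique mutual best reply is (N3, Z), giving (9, 7).
Union earns 9 sequentially versus 9 at the Nash outcome: unchanged.

unchanged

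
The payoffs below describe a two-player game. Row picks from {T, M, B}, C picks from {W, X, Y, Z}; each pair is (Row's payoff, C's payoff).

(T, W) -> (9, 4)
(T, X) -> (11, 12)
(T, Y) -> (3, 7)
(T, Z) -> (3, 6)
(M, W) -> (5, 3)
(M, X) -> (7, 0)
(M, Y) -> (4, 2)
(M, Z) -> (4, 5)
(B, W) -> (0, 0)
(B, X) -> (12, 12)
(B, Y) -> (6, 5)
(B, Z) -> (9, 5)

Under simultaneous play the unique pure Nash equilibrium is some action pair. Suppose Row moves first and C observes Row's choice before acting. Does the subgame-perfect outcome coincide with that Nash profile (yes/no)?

yes

Solve by backward induction (Row leads).
- T → C plays X (best of 4, 12, 7, 6); Row gets 11.
- M → C plays Z (best of 3, 0, 2, 5); Row gets 4.
- B → C plays X (best of 0, 12, 5, 5); Row gets 12.
Among 11, 4, 12, the best is 12 at B. Subgame-perfect outcome: (B, X) with payoffs (12, 12).
Now find the simultaneous Nash equilibrium.
Row's best replies: W→T; X→B; Y→B; Z→B.
C's best replies: T→X; M→Z; B→X.
Only (B, X) has each player best-responding; Nash payoffs (12, 12).
Sequential outcome (B, X) coincides with the Nash profile (B, X).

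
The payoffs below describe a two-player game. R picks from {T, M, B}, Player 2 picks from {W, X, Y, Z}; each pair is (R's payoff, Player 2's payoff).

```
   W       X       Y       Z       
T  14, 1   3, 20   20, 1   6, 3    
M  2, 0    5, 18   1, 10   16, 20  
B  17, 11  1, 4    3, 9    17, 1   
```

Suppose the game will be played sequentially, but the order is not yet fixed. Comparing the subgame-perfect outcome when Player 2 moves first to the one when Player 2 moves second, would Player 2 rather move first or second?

first

If R leads: Player 2's best replies are T→X, M→Z, B→W; R's induced payoffs 3, 16, 17; outcome (B, W), payoffs (17, 11).
If Player 2 leads: R's best replies are W→B, X→M, Y→T, Z→B; Player 2's induced payoffs 11, 18, 1, 1; outcome (M, X), payoffs (5, 18).
Player 2 gets 18 moving first and 11 moving second, so Player 2 prefers to move first.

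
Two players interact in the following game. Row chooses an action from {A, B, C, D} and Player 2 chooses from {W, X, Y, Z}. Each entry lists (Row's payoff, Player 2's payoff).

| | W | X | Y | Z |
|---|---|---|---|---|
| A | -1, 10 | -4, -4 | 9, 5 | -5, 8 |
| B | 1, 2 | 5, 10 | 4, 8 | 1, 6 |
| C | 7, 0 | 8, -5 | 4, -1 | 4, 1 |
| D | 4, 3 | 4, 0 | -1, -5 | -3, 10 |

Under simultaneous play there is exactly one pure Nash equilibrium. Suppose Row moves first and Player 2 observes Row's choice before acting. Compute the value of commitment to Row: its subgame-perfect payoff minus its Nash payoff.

1

Work backward from Player 2's decision.
- A: BR = W, leader payoff -1.
- B: BR = X, leader payoff 5.
- C: BR = Z, leader payoff 4.
- D: BR = Z, leader payoff -3.
Row's induced payoffs are -1, 5, 4, -3, so Row commits to B. Subgame-perfect outcome: (B, X) with payoffs (5, 10).
Now find the simultaneous Nash equilibrium.
Row's best replies: W→C; X→C; Y→A; Z→C.
Player 2's best replies: A→W; B→X; C→Z; D→Z.
The unique mutual best reply is (C, Z), giving (4, 1).
Row's commitment gain: 5 − 4 = 1.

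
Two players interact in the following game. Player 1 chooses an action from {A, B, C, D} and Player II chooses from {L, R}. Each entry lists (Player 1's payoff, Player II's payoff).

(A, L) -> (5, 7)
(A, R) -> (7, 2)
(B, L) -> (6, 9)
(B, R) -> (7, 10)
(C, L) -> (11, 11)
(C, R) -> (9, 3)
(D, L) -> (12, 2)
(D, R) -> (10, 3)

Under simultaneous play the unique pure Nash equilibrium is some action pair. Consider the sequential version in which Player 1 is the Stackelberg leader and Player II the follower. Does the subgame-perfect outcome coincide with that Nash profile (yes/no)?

Work backward from Player II's decision.
- A → Player II plays L (best of 7, 2); Player 1 gets 5.
- B → Player II plays R (best of 9, 10); Player 1 gets 7.
- C → Player II plays L (best of 11, 3); Player 1 gets 11.
- D → Player II plays R (best of 2, 3); Player 1 gets 10.
Among 5, 7, 11, 10, the best is 11 at C. Subgame-perfect outcome: (C, L) with payoffs (11, 11).
For the simultaneous game, intersect best replies.
Player 1's best replies: L→D; R→D.
Player II's best replies: A→L; B→R; C→L; D→R.
Only (D, R) has each player best-responding; Nash payoffs (10, 3).
Sequential outcome (C, L) differs from the Nash profile (D, R).

no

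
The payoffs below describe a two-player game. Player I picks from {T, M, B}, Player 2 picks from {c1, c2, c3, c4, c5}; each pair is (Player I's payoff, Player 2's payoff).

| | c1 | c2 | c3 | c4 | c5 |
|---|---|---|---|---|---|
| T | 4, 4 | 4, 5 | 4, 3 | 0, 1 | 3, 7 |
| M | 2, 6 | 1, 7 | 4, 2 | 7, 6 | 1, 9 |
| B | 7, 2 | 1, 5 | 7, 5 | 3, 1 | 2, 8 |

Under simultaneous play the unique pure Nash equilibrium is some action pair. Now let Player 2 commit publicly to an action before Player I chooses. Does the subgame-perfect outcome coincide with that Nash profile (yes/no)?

yes

Solve by backward induction (Player 2 leads).
- c1 → Player I plays B (best of 4, 2, 7); Player 2 gets 2.
- c2 → Player I plays T (best of 4, 1, 1); Player 2 gets 5.
- c3 → Player I plays B (best of 4, 4, 7); Player 2 gets 5.
- c4 → Player I plays M (best of 0, 7, 3); Player 2 gets 6.
- c5 → Player I plays T (best of 3, 1, 2); Player 2 gets 7.
Among 2, 5, 5, 6, 7, the best is 7 at c5. Subgame-perfect outcome: (T, c5) with payoffs (3, 7).
Now find the simultaneous Nash equilibrium.
Player I's best replies: c1→B; c2→T; c3→B; c4→M; c5→T.
Player 2's best replies: T→c5; M→c5; B→c5.
Only (T, c5) has each player best-responding; Nash payoffs (3, 7).
Sequential outcome (T, c5) coincides with the Nash profile (T, c5).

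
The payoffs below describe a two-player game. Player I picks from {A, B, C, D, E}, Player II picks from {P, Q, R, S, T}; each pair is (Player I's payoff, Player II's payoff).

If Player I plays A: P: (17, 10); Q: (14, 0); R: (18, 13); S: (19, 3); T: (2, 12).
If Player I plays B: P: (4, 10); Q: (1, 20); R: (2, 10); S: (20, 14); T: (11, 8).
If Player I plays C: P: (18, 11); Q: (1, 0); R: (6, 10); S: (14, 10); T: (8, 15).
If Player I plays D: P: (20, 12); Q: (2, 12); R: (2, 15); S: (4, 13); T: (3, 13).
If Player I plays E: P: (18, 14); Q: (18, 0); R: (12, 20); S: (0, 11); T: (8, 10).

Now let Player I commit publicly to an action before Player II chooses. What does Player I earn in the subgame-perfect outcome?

18

Backward induction with Player I moving first.
- A: Player II compares 10, 0, 13, 3, 12 and picks R; Player I would get 18.
- B: Player II compares 10, 20, 10, 14, 8 and picks Q; Player I would get 1.
- C: Player II compares 11, 0, 10, 10, 15 and picks T; Player I would get 8.
- D: Player II compares 12, 12, 15, 13, 13 and picks R; Player I would get 2.
- E: Player II compares 14, 0, 20, 11, 10 and picks R; Player I would get 12.
Among 18, 1, 8, 2, 12, the best is 18 at A. Subgame-perfect outcome: (A, R) with payoffs (18, 13).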